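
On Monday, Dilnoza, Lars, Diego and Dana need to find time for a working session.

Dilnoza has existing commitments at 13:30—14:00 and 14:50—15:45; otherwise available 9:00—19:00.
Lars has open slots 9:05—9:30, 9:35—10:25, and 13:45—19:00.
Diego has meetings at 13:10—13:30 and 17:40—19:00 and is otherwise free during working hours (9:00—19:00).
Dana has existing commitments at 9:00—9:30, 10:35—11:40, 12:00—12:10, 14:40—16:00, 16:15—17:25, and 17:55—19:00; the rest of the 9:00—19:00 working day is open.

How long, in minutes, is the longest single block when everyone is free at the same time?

50 minutes

Dilnoza free within 09:00–19:00: 09:00–13:30, 14:00–14:50, 15:45–19:00.
Diego free within 09:00–19:00: 09:00–13:10, 13:30–17:40.
Dana free within 09:00–19:00: 09:30–10:35, 11:40–12:00, 12:10–14:40, 16:00–16:15, 17:25–17:55.
Dilnoza ∩ Lars: 09:05–09:30, 09:35–10:25, 14:00–14:50, 15:45–19:00.
Dilnoza ∩ Lars ∩ Diego: 09:05–09:30, 09:35–10:25, 14:00–14:50, 15:45–17:40.
Dilnoza ∩ Lars ∩ Diego ∩ Dana: 09:35–10:25, 14:00–14:40, 16:00–16:15, 17:25–17:40.
Common window lengths: 50, 40, 15, 15 min; longest is 50.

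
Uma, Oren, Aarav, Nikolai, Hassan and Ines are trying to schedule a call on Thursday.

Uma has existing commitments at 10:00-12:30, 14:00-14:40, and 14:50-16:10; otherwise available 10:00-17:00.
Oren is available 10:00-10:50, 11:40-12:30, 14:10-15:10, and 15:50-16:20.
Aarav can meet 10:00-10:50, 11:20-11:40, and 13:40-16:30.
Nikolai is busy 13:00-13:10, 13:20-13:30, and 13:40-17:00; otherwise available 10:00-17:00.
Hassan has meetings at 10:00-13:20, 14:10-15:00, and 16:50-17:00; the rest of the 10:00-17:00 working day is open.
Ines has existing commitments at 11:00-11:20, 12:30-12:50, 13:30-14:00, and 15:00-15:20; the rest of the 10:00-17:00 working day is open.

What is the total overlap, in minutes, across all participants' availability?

0 minutes

Uma free within 10:00–17:00: 12:30–14:00, 14:40–14:50, 16:10–17:00.
Nikolai free within 10:00–17:00: 10:00–13:00, 13:10–13:20, 13:30–13:40.
Hassan free within 10:00–17:00: 13:20–14:10, 15:00–16:50.
Ines free within 10:00–17:00: 10:00–11:00, 11:20–12:30, 12:50–13:30, 14:00–15:00, 15:20–17:00.
Uma ∩ Oren: 14:40–14:50, 16:10–16:20.
Uma ∩ Oren ∩ Aarav: 14:40–14:50, 16:10–16:20.
Uma ∩ Oren ∩ Aarav ∩ Nikolai: (none).
Uma ∩ Oren ∩ Aarav ∩ Nikolai ∩ Hassan: (none).
Uma ∩ Oren ∩ Aarav ∩ Nikolai ∩ Hassan ∩ Ines: (none).
Total common minutes: 0.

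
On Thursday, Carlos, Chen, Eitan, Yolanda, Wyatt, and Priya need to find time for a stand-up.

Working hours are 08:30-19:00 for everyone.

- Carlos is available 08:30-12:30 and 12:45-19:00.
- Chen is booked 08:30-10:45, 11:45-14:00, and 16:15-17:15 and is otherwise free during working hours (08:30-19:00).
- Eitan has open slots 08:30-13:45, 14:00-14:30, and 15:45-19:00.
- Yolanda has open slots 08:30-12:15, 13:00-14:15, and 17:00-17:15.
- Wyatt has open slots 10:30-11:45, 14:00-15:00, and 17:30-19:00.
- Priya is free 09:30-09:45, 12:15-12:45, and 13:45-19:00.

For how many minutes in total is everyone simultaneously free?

Chen free within 08:30–19:00: 10:45–11:45, 14:00–16:15, 17:15–19:00.
Carlos ∩ Chen: 10:45–11:45, 14:00–16:15, 17:15–19:00.
Carlos ∩ Chen ∩ Eitan: 10:45–11:45, 14:00–14:30, 15:45–16:15, 17:15–19:00.
Carlos ∩ Chen ∩ Eitan ∩ Yolanda: 10:45–11:45, 14:00–14:15.
Carlos ∩ Chen ∩ Eitan ∩ Yolanda ∩ Wyatt: 10:45–11:45, 14:00–14:15.
Carlos ∩ Chen ∩ Eitan ∩ Yolanda ∩ Wyatt ∩ Priya: 14:00–14:15.
Total common minutes: 15.

15 minutes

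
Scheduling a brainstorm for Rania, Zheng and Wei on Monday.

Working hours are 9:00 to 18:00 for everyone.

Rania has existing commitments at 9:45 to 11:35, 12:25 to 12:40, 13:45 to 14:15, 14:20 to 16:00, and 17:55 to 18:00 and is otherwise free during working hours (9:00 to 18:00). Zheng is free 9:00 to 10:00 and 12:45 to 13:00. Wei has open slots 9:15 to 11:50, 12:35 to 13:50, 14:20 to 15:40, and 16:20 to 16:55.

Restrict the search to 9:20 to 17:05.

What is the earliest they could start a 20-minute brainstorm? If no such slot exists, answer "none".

09:20

Rania free within 09:00–18:00: 09:00–09:45, 11:35–12:25, 12:40–13:45, 14:15–14:20, 16:00–17:55.
Rania ∩ Zheng: 09:00–09:45, 12:45–13:00.
Rania ∩ Zheng ∩ Wei: 09:15–09:45, 12:45–13:00.
Restricted to 09:20–17:05: 09:20–09:45, 12:45–13:00.
Windows ≥ 20 min: 09:20–09:45.
Earliest such window starts at 09:20.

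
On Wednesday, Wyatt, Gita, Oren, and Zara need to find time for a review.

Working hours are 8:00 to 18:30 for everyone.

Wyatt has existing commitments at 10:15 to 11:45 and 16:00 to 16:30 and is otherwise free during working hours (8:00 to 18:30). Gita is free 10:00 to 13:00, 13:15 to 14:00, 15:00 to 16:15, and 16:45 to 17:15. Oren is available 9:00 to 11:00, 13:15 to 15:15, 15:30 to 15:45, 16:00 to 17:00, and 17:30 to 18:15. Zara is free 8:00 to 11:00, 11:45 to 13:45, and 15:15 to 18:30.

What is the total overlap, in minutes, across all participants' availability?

75 minutes

Wyatt free within 08:00–18:30: 08:00–10:15, 11:45–16:00, 16:30–18:30.
Wyatt ∩ Gita: 10:00–10:15, 11:45–13:00, 13:15–14:00, 15:00–16:00, 16:45–17:15.
Wyatt ∩ Gita ∩ Oren: 10:00–10:15, 13:15–14:00, 15:00–15:15, 15:30–15:45, 16:45–17:00.
Wyatt ∩ Gita ∩ Oren ∩ Zara: 10:00–10:15, 13:15–13:45, 15:30–15:45, 16:45–17:00.
Total common minutes: 15 + 30 + 15 + 15 = 75.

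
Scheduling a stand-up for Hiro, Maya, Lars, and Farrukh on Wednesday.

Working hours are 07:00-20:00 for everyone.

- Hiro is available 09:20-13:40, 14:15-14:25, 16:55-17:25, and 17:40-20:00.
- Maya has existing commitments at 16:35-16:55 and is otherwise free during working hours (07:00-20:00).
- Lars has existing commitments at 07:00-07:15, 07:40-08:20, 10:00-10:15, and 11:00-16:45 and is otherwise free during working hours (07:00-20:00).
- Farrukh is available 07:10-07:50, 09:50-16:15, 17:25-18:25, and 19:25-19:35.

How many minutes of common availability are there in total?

110 minutes

Maya free within 07:00–20:00: 07:00–16:35, 16:55–20:00.
Lars free within 07:00–20:00: 07:15–07:40, 08:20–10:00, 10:15–11:00, 16:45–20:00.
Hiro ∩ Maya: 09:20–13:40, 14:15–14:25, 16:55–17:25, 17:40–20:00.
Hiro ∩ Maya ∩ Lars: 09:20–10:00, 10:15–11:00, 16:55–17:25, 17:40–20:00.
Hiro ∩ Maya ∩ Lars ∩ Farrukh: 09:50–10:00, 10:15–11:00, 17:40–18:25, 19:25–19:35.
Total common minutes: 10 + 45 + 45 + 10 = 110.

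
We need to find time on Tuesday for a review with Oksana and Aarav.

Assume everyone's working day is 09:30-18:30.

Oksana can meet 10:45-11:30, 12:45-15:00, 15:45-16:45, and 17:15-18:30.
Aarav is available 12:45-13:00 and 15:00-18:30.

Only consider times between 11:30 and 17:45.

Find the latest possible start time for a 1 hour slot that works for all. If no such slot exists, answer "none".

15:45

Oksana ∩ Aarav: 12:45–13:00, 15:45–16:45, 17:15–18:30.
Restricted to 11:30–17:45: 12:45–13:00, 15:45–16:45, 17:15–17:45.
Windows ≥ 60 min: 15:45–16:45.
Latest start in the last window 15:45–16:45 is 16:45 − 60 min = 15:45.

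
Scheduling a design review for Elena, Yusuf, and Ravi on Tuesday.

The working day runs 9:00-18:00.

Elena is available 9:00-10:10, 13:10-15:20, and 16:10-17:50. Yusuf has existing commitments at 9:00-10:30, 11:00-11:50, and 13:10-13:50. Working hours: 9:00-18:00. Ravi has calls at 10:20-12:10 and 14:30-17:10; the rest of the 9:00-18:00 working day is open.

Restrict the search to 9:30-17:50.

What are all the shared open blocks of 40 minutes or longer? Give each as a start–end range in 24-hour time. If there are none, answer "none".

13:50–14:30, 17:10–17:50

Yusuf free within 09:00–18:00: 10:30–11:00, 11:50–13:10, 13:50–18:00.
Ravi free within 09:00–18:00: 09:00–10:20, 12:10–14:30, 17:10–18:00.
Elena ∩ Yusuf: 13:50–15:20, 16:10–17:50.
Elena ∩ Yusuf ∩ Ravi: 13:50–14:30, 17:10–17:50.
Restricted to 09:30–17:50: 13:50–14:30, 17:10–17:50.
Windows ≥ 40 min: 13:50–14:30, 17:10–17:50.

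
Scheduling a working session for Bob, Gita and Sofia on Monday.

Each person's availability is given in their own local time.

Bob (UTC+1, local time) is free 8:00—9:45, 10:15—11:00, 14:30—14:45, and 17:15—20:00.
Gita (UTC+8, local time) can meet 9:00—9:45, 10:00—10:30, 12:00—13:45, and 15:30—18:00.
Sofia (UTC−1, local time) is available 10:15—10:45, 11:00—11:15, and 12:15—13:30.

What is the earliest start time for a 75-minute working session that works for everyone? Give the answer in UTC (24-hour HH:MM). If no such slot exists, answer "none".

none

Bob → UTC: 07:00–08:45, 09:15–10:00, 13:30–13:45, 16:15–19:00.
Gita → UTC: 01:00–01:45, 02:00–02:30, 04:00–05:45, 07:30–10:00.
Sofia → UTC: 11:15–11:45, 12:00–12:15, 13:15–14:30.
Bob ∩ Gita: 07:30–08:45, 09:15–10:00.
Bob ∩ Gita ∩ Sofia: (none).
Windows ≥ 75 min: (none).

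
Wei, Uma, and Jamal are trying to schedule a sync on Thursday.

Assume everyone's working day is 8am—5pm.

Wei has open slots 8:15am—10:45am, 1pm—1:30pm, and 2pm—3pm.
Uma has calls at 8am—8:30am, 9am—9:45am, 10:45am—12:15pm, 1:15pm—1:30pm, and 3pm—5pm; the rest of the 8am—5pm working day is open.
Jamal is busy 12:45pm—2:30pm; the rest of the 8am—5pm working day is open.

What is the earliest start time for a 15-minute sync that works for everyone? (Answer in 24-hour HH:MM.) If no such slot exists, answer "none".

08:30

Uma free within 08:00–17:00: 08:30–09:00, 09:45–10:45, 12:15–13:15, 13:30–15:00.
Jamal free within 08:00–17:00: 08:00–12:45, 14:30–17:00.
Wei ∩ Uma: 08:30–09:00, 09:45–10:45, 13:00–13:15, 14:00–15:00.
Wei ∩ Uma ∩ Jamal: 08:30–09:00, 09:45–10:45, 14:30–15:00.
Windows ≥ 15 min: 08:30–09:00, 09:45–10:45, 14:30–15:00.
Earliest such window starts at 08:30.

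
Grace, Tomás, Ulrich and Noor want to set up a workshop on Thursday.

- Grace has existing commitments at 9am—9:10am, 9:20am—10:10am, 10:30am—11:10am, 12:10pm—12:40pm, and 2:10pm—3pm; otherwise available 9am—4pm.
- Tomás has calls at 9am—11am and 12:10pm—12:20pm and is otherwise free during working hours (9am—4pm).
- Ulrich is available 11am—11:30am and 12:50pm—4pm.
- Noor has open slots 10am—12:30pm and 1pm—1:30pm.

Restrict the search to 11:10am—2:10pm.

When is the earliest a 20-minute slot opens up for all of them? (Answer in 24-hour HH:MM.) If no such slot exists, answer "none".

Grace free within 09:00–16:00: 09:10–09:20, 10:10–10:30, 11:10–12:10, 12:40–14:10, 15:00–16:00.
Tomás free within 09:00–16:00: 11:00–12:10, 12:20–16:00.
Grace ∩ Tomás: 11:10–12:10, 12:40–14:10, 15:00–16:00.
Grace ∩ Tomás ∩ Ulrich: 11:10–11:30, 12:50–14:10, 15:00–16:00.
Grace ∩ Tomás ∩ Ulrich ∩ Noor: 11:10–11:30, 13:00–13:30.
Restricted to 11:10–14:10: 11:10–11:30, 13:00–13:30.
Windows ≥ 20 min: 11:10–11:30, 13:00–13:30.
Earliest such window starts at 11:10.

11:10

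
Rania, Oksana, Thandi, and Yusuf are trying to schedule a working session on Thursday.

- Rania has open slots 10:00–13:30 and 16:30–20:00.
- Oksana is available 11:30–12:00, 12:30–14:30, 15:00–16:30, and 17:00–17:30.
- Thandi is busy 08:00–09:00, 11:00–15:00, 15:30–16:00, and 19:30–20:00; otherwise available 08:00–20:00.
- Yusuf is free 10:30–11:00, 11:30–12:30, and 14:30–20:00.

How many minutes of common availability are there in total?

Thandi free within 08:00–20:00: 09:00–11:00, 15:00–15:30, 16:00–19:30.
Rania ∩ Oksana: 11:30–12:00, 12:30–13:30, 17:00–17:30.
Rania ∩ Oksana ∩ Thandi: 17:00–17:30.
Rania ∩ Oksana ∩ Thandi ∩ Yusuf: 17:00–17:30.
Total common minutes: 30.

30 minutes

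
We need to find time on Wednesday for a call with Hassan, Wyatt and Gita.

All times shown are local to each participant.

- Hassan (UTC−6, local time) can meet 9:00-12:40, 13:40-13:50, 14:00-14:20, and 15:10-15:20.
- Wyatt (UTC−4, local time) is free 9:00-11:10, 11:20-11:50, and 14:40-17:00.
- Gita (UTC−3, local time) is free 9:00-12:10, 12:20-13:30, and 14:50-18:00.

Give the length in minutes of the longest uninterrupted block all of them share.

30 minutes

Hassan → UTC: 15:00–18:40, 19:40–19:50, 20:00–20:20, 21:10–21:20.
Wyatt → UTC: 13:00–15:10, 15:20–15:50, 18:40–21:00.
Gita → UTC: 12:00–15:10, 15:20–16:30, 17:50–21:00.
Hassan ∩ Wyatt: 15:00–15:10, 15:20–15:50, 19:40–19:50, 20:00–20:20.
Hassan ∩ Wyatt ∩ Gita: 15:00–15:10, 15:20–15:50, 19:40–19:50, 20:00–20:20.
Common window lengths: 10, 30, 10, 20 min; longest is 30.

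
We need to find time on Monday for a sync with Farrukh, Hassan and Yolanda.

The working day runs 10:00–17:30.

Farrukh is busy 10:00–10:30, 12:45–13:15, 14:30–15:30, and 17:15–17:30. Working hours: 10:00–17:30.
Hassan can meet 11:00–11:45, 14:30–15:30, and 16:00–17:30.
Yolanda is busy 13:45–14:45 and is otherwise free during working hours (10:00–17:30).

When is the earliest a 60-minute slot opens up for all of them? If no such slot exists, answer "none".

16:00

Farrukh free within 10:00–17:30: 10:30–12:45, 13:15–14:30, 15:30–17:15.
Yolanda free within 10:00–17:30: 10:00–13:45, 14:45–17:30.
Farrukh ∩ Hassan: 11:00–11:45, 16:00–17:15.
Farrukh ∩ Hassan ∩ Yolanda: 11:00–11:45, 16:00–17:15.
Windows ≥ 60 min: 16:00–17:15.
Earliest such window starts at 16:00.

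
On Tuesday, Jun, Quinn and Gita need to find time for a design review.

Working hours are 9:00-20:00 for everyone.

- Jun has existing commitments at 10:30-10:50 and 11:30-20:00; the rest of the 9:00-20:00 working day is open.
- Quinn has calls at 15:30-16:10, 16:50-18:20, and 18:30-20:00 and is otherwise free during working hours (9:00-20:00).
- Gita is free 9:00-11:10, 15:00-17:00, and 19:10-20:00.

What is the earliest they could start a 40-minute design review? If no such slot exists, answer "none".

Jun free within 09:00–20:00: 09:00–10:30, 10:50–11:30.
Quinn free within 09:00–20:00: 09:00–15:30, 16:10–16:50, 18:20–18:30.
Jun ∩ Quinn: 09:00–10:30, 10:50–11:30.
Jun ∩ Quinn ∩ Gita: 09:00–10:30, 10:50–11:10.
Windows ≥ 40 min: 09:00–10:30.
Earliest such window starts at 09:00.

09:00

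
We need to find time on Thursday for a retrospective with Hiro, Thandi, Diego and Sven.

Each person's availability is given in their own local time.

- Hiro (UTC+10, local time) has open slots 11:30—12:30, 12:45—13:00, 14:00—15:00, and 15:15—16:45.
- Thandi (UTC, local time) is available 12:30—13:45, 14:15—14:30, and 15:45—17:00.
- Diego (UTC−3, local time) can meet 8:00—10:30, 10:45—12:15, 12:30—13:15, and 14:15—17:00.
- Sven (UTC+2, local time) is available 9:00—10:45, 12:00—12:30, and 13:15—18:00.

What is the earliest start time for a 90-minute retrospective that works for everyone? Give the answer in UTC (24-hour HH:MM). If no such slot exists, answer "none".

none

Hiro → UTC: 01:30–02:30, 02:45–03:00, 04:00–05:00, 05:15–06:45.
Thandi → UTC: 12:30–13:45, 14:15–14:30, 15:45–17:00.
Diego → UTC: 11:00–13:30, 13:45–15:15, 15:30–16:15, 17:15–20:00.
Sven → UTC: 07:00–08:45, 10:00–10:30, 11:15–16:00.
Hiro ∩ Thandi: (none).
Hiro ∩ Thandi ∩ Diego: (none).
Hiro ∩ Thandi ∩ Diego ∩ Sven: (none).
Windows ≥ 90 min: (none).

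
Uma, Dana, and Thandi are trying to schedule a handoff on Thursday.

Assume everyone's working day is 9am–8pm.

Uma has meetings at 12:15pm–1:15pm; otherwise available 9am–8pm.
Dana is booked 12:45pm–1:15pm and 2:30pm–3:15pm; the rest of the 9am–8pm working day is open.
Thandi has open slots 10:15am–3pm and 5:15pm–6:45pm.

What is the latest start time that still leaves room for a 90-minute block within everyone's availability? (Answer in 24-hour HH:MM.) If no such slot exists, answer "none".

17:15

Uma free within 09:00–20:00: 09:00–12:15, 13:15–20:00.
Dana free within 09:00–20:00: 09:00–12:45, 13:15–14:30, 15:15–20:00.
Uma ∩ Dana: 09:00–12:15, 13:15–14:30, 15:15–20:00.
Uma ∩ Dana ∩ Thandi: 10:15–12:15, 13:15–14:30, 17:15–18:45.
Windows ≥ 90 min: 10:15–12:15, 17:15–18:45.
Latest start in the last window 17:15–18:45 is 18:45 − 90 min = 17:15.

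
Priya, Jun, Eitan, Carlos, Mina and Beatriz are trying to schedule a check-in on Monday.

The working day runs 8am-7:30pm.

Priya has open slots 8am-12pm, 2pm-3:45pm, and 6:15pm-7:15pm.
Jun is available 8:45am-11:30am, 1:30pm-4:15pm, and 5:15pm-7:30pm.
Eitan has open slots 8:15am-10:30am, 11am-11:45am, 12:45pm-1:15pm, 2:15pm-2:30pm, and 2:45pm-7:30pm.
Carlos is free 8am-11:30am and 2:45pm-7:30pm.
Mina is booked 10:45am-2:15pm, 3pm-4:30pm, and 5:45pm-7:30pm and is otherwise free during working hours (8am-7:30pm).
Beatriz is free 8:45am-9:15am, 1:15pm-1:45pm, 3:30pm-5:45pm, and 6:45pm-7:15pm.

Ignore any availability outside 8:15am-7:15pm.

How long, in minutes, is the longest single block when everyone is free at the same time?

30 minutes

Mina free within 08:00–19:30: 08:00–10:45, 14:15–15:00, 16:30–17:45.
Priya ∩ Jun: 08:45–11:30, 14:00–15:45, 18:15–19:15.
Priya ∩ Jun ∩ Eitan: 08:45–10:30, 11:00–11:30, 14:15–14:30, 14:45–15:45, 18:15–19:15.
Priya ∩ Jun ∩ Eitan ∩ Carlos: 08:45–10:30, 11:00–11:30, 14:45–15:45, 18:15–19:15.
Priya ∩ Jun ∩ Eitan ∩ Carlos ∩ Mina: 08:45–10:30, 14:45–15:00.
Priya ∩ Jun ∩ Eitan ∩ Carlos ∩ Mina ∩ Beatriz: 08:45–09:15.
Restricted to 08:15–19:15: 08:45–09:15.
Single common window of 30 minutes.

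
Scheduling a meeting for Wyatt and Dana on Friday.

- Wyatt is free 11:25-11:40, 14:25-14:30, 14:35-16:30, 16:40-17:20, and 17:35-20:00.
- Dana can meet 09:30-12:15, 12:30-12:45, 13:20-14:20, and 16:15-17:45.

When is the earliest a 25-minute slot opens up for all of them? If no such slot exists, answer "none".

16:40

Wyatt ∩ Dana: 11:25–11:40, 16:15–16:30, 16:40–17:20, 17:35–17:45.
Windows ≥ 25 min: 16:40–17:20.
Earliest such window starts at 16:40.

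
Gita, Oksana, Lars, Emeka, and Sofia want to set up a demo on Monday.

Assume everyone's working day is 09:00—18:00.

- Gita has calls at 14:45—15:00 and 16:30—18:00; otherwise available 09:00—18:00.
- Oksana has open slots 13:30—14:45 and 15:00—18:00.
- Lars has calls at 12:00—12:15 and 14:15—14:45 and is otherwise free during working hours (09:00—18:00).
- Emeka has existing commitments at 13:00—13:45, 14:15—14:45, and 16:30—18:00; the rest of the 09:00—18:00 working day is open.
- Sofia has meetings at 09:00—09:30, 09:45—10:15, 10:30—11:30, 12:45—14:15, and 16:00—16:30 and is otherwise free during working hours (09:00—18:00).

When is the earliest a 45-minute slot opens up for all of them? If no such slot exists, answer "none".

Gita free within 09:00–18:00: 09:00–14:45, 15:00–16:30.
Lars free within 09:00–18:00: 09:00–12:00, 12:15–14:15, 14:45–18:00.
Emeka free within 09:00–18:00: 09:00–13:00, 13:45–14:15, 14:45–16:30.
Sofia free within 09:00–18:00: 09:30–09:45, 10:15–10:30, 11:30–12:45, 14:15–16:00, 16:30–18:00.
Gita ∩ Oksana: 13:30–14:45, 15:00–16:30.
Gita ∩ Oksana ∩ Lars: 13:30–14:15, 15:00–16:30.
Gita ∩ Oksana ∩ Lars ∩ Emeka: 13:45–14:15, 15:00–16:30.
Gita ∩ Oksana ∩ Lars ∩ Emeka ∩ Sofia: 15:00–16:00.
Windows ≥ 45 min: 15:00–16:00.
Earliest such window starts at 15:00.

15:00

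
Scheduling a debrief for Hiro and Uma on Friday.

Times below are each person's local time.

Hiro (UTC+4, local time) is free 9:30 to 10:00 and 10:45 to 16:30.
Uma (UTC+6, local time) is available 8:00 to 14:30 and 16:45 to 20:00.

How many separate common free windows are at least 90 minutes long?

2

Hiro → UTC: 05:30–06:00, 06:45–12:30.
Uma → UTC: 02:00–08:30, 10:45–14:00.
Hiro ∩ Uma: 05:30–06:00, 06:45–08:30, 10:45–12:30.
Windows ≥ 90 min: 06:45–08:30, 10:45–12:30.
That's 2 windows.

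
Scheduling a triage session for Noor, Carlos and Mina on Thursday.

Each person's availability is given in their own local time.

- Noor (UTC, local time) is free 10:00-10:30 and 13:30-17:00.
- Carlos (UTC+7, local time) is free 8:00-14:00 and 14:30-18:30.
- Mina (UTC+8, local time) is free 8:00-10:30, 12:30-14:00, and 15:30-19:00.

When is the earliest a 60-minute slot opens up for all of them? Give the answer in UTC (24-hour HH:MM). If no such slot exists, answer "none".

Noor → UTC: 10:00–10:30, 13:30–17:00.
Carlos → UTC: 01:00–07:00, 07:30–11:30.
Mina → UTC: 00:00–02:30, 04:30–06:00, 07:30–11:00.
Noor ∩ Carlos: 10:00–10:30.
Noor ∩ Carlos ∩ Mina: 10:00–10:30.
Windows ≥ 60 min: (none).

none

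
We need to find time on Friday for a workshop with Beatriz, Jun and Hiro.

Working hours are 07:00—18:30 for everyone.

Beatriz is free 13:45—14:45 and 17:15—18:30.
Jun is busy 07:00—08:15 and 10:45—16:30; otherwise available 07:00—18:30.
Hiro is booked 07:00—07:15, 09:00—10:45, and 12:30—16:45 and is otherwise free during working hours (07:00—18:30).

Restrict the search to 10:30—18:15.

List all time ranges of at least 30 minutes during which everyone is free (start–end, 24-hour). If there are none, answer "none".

Jun free within 07:00–18:30: 08:15–10:45, 16:30–18:30.
Hiro free within 07:00–18:30: 07:15–09:00, 10:45–12:30, 16:45–18:30.
Beatriz ∩ Jun: 17:15–18:30.
Beatriz ∩ Jun ∩ Hiro: 17:15–18:30.
Restricted to 10:30–18:15: 17:15–18:15.
Windows ≥ 30 min: 17:15–18:15.

17:15–18:15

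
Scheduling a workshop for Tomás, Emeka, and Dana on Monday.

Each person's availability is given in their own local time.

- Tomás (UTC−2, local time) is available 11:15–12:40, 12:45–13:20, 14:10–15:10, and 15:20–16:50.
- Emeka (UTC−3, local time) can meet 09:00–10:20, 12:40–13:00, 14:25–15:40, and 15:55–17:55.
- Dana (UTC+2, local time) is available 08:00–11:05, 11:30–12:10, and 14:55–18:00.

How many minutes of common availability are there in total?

Tomás → UTC: 13:15–14:40, 14:45–15:20, 16:10–17:10, 17:20–18:50.
Emeka → UTC: 12:00–13:20, 15:40–16:00, 17:25–18:40, 18:55–20:55.
Dana → UTC: 06:00–09:05, 09:30–10:10, 12:55–16:00.
Tomás ∩ Emeka: 13:15–13:20, 17:25–18:40.
Tomás ∩ Emeka ∩ Dana: 13:15–13:20.
Total common minutes: 5.

5 minutes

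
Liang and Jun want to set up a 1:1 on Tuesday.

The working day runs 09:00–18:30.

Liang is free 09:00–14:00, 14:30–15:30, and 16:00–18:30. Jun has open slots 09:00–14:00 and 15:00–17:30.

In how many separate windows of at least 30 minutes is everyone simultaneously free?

3

Liang ∩ Jun: 09:00–14:00, 15:00–15:30, 16:00–17:30.
Windows ≥ 30 min: 09:00–14:00, 15:00–15:30, 16:00–17:30.
That's 3 windows.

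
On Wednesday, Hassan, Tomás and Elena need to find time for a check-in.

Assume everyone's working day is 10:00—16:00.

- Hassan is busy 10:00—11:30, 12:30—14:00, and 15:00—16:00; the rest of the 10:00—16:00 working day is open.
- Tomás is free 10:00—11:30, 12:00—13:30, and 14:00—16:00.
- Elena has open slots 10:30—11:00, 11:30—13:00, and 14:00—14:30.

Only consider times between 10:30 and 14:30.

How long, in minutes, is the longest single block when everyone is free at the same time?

30 minutes

Hassan free within 10:00–16:00: 11:30–12:30, 14:00–15:00.
Hassan ∩ Tomás: 12:00–12:30, 14:00–15:00.
Hassan ∩ Tomás ∩ Elena: 12:00–12:30, 14:00–14:30.
Restricted to 10:30–14:30: 12:00–12:30, 14:00–14:30.
Common window lengths: 30, 30 min; longest is 30.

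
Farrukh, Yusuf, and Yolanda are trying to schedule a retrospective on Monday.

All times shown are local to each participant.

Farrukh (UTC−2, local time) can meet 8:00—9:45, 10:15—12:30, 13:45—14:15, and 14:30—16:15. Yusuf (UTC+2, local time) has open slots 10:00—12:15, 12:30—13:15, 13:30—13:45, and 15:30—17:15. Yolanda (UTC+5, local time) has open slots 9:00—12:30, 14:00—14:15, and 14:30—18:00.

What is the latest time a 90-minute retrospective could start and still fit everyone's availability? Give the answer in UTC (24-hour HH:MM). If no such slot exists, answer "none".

none

Farrukh → UTC: 10:00–11:45, 12:15–14:30, 15:45–16:15, 16:30–18:15.
Yusuf → UTC: 08:00–10:15, 10:30–11:15, 11:30–11:45, 13:30–15:15.
Yolanda → UTC: 04:00–07:30, 09:00–09:15, 09:30–13:00.
Farrukh ∩ Yusuf: 10:00–10:15, 10:30–11:15, 11:30–11:45, 13:30–14:30.
Farrukh ∩ Yusuf ∩ Yolanda: 10:00–10:15, 10:30–11:15, 11:30–11:45.
Windows ≥ 90 min: (none).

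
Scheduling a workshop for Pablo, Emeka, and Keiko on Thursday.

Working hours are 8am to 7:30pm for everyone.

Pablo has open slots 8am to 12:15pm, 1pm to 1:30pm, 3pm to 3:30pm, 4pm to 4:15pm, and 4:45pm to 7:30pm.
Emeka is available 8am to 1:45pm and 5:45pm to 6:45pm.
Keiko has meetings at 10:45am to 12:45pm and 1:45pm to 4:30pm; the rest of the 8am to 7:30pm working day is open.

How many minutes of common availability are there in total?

Keiko free within 08:00–19:30: 08:00–10:45, 12:45–13:45, 16:30–19:30.
Pablo ∩ Emeka: 08:00–12:15, 13:00–13:30, 17:45–18:45.
Pablo ∩ Emeka ∩ Keiko: 08:00–10:45, 13:00–13:30, 17:45–18:45.
Total common minutes: 165 + 30 + 60 = 255.

255 minutes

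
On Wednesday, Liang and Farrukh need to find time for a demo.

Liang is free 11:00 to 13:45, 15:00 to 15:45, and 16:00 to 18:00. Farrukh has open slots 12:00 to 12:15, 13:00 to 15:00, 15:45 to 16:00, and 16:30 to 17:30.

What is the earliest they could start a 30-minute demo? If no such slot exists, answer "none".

13:00

Liang ∩ Farrukh: 12:00–12:15, 13:00–13:45, 16:30–17:30.
Windows ≥ 30 min: 13:00–13:45, 16:30–17:30.
Earliest such window starts at 13:00.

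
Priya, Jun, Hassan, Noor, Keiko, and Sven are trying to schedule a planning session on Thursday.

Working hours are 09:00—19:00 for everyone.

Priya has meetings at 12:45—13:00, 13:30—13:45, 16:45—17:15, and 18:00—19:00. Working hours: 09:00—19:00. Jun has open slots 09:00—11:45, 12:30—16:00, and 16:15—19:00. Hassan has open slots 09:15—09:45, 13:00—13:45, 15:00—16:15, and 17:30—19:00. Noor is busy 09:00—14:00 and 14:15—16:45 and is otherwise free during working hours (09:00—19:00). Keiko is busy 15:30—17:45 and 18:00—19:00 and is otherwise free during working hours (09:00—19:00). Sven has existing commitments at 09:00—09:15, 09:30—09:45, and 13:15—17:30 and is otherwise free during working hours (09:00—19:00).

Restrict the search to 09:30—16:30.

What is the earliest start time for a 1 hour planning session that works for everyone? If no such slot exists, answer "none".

none

Priya free within 09:00–19:00: 09:00–12:45, 13:00–13:30, 13:45–16:45, 17:15–18:00.
Noor free within 09:00–19:00: 14:00–14:15, 16:45–19:00.
Keiko free within 09:00–19:00: 09:00–15:30, 17:45–18:00.
Sven free within 09:00–19:00: 09:15–09:30, 09:45–13:15, 17:30–19:00.
Priya ∩ Jun: 09:00–11:45, 12:30–12:45, 13:00–13:30, 13:45–16:00, 16:15–16:45, 17:15–18:00.
Priya ∩ Jun ∩ Hassan: 09:15–09:45, 13:00–13:30, 15:00–16:00, 17:30–18:00.
Priya ∩ Jun ∩ Hassan ∩ Noor: 17:30–18:00.
Priya ∩ Jun ∩ Hassan ∩ Noor ∩ Keiko: 17:45–18:00.
Priya ∩ Jun ∩ Hassan ∩ Noor ∩ Keiko ∩ Sven: 17:45–18:00.
Restricted to 09:30–16:30: (none).
Windows ≥ 60 min: (none).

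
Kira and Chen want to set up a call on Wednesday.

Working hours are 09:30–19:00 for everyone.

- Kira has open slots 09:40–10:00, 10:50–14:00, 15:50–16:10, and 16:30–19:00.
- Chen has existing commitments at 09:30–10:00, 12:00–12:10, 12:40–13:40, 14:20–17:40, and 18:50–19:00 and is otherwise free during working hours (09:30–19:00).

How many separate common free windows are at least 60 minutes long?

2

Chen free within 09:30–19:00: 10:00–12:00, 12:10–12:40, 13:40–14:20, 17:40–18:50.
Kira ∩ Chen: 10:50–12:00, 12:10–12:40, 13:40–14:00, 17:40–18:50.
Windows ≥ 60 min: 10:50–12:00, 17:40–18:50.
That's 2 windows.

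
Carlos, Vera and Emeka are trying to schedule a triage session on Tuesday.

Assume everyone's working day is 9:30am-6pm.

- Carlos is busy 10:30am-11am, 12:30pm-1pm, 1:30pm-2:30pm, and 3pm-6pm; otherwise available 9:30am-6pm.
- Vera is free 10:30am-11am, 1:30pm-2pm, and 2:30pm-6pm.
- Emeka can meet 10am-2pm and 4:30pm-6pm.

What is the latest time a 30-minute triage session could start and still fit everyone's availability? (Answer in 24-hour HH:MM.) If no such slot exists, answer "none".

none

Carlos free within 09:30–18:00: 09:30–10:30, 11:00–12:30, 13:00–13:30, 14:30–15:00.
Carlos ∩ Vera: 14:30–15:00.
Carlos ∩ Vera ∩ Emeka: (none).
Windows ≥ 30 min: (none).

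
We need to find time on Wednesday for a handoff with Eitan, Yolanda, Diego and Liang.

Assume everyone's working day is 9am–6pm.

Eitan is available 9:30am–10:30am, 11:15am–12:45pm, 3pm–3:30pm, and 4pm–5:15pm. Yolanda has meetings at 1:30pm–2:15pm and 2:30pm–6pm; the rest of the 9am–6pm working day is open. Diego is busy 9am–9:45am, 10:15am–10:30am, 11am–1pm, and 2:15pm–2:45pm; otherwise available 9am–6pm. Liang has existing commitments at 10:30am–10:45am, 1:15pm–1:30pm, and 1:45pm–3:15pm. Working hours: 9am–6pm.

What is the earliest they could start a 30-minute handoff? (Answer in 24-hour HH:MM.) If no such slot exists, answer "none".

Yolanda free within 09:00–18:00: 09:00–13:30, 14:15–14:30.
Diego free within 09:00–18:00: 09:45–10:15, 10:30–11:00, 13:00–14:15, 14:45–18:00.
Liang free within 09:00–18:00: 09:00–10:30, 10:45–13:15, 13:30–13:45, 15:15–18:00.
Eitan ∩ Yolanda: 09:30–10:30, 11:15–12:45.
Eitan ∩ Yolanda ∩ Diego: 09:45–10:15.
Eitan ∩ Yolanda ∩ Diego ∩ Liang: 09:45–10:15.
Windows ≥ 30 min: 09:45–10:15.
Earliest such window starts at 09:45.

09:45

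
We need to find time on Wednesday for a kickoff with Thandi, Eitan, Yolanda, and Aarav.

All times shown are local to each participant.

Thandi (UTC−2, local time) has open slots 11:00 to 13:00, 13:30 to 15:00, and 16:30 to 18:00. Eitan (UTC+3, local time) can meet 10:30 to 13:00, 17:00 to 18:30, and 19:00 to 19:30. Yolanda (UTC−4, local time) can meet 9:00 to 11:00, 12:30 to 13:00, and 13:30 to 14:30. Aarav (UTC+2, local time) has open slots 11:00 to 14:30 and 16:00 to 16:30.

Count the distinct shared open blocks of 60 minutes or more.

Thandi → UTC: 13:00–15:00, 15:30–17:00, 18:30–20:00.
Eitan → UTC: 07:30–10:00, 14:00–15:30, 16:00–16:30.
Yolanda → UTC: 13:00–15:00, 16:30–17:00, 17:30–18:30.
Aarav → UTC: 09:00–12:30, 14:00–14:30.
Thandi ∩ Eitan: 14:00–15:00, 16:00–16:30.
Thandi ∩ Eitan ∩ Yolanda: 14:00–15:00.
Thandi ∩ Eitan ∩ Yolanda ∩ Aarav: 14:00–14:30.
Windows ≥ 60 min: (none).
That's 0 windows.

0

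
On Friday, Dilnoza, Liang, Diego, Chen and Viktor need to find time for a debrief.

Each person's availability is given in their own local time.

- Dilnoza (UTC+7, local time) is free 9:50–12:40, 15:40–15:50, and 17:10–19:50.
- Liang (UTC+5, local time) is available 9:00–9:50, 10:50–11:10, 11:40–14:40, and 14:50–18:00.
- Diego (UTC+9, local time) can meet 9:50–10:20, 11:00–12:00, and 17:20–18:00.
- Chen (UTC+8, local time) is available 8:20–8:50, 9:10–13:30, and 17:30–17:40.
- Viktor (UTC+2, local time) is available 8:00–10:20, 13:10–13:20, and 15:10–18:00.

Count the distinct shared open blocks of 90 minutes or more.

0

Dilnoza → UTC: 02:50–05:40, 08:40–08:50, 10:10–12:50.
Liang → UTC: 04:00–04:50, 05:50–06:10, 06:40–09:40, 09:50–13:00.
Diego → UTC: 00:50–01:20, 02:00–03:00, 08:20–09:00.
Chen → UTC: 00:20–00:50, 01:10–05:30, 09:30–09:40.
Viktor → UTC: 06:00–08:20, 11:10–11:20, 13:10–16:00.
Dilnoza ∩ Liang: 04:00–04:50, 08:40–08:50, 10:10–12:50.
Dilnoza ∩ Liang ∩ Diego: 08:40–08:50.
Dilnoza ∩ Liang ∩ Diego ∩ Chen: (none).
Dilnoza ∩ Liang ∩ Diego ∩ Chen ∩ Viktor: (none).
Windows ≥ 90 min: (none).
That's 0 windows.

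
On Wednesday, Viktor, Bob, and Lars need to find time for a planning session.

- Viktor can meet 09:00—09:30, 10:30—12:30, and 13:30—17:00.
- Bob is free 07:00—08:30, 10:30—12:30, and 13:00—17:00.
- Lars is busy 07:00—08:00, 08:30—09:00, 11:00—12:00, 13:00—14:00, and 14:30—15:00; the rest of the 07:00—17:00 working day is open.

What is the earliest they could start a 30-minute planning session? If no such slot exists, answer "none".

Lars free within 07:00–17:00: 08:00–08:30, 09:00–11:00, 12:00–13:00, 14:00–14:30, 15:00–17:00.
Viktor ∩ Bob: 10:30–12:30, 13:30–17:00.
Viktor ∩ Bob ∩ Lars: 10:30–11:00, 12:00–12:30, 14:00–14:30, 15:00–17:00.
Windows ≥ 30 min: 10:30–11:00, 12:00–12:30, 14:00–14:30, 15:00–17:00.
Earliest such window starts at 10:30.

10:30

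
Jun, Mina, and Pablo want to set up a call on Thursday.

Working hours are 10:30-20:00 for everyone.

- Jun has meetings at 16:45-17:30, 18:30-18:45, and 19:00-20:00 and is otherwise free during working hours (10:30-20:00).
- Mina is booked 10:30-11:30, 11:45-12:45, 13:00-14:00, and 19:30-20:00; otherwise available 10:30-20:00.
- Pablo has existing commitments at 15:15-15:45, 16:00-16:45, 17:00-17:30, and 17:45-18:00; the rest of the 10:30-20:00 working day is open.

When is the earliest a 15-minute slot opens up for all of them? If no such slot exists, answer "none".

Jun free within 10:30–20:00: 10:30–16:45, 17:30–18:30, 18:45–19:00.
Mina free within 10:30–20:00: 11:30–11:45, 12:45–13:00, 14:00–19:30.
Pablo free within 10:30–20:00: 10:30–15:15, 15:45–16:00, 16:45–17:00, 17:30–17:45, 18:00–20:00.
Jun ∩ Mina: 11:30–11:45, 12:45–13:00, 14:00–16:45, 17:30–18:30, 18:45–19:00.
Jun ∩ Mina ∩ Pablo: 11:30–11:45, 12:45–13:00, 14:00–15:15, 15:45–16:00, 17:30–17:45, 18:00–18:30, 18:45–19:00.
Windows ≥ 15 min: 11:30–11:45, 12:45–13:00, 14:00–15:15, 15:45–16:00, 17:30–17:45, 18:00–18:30, 18:45–19:00.
Earliest such window starts at 11:30.

11:30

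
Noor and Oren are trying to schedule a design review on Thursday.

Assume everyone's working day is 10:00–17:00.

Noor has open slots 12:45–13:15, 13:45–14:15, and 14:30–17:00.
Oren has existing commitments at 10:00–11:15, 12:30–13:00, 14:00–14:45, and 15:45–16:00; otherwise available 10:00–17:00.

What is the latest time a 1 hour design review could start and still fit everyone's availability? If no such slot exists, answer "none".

16:00

Oren free within 10:00–17:00: 11:15–12:30, 13:00–14:00, 14:45–15:45, 16:00–17:00.
Noor ∩ Oren: 13:00–13:15, 13:45–14:00, 14:45–15:45, 16:00–17:00.
Windows ≥ 60 min: 14:45–15:45, 16:00–17:00.
Latest start in the last window 16:00–17:00 is 17:00 − 60 min = 16:00.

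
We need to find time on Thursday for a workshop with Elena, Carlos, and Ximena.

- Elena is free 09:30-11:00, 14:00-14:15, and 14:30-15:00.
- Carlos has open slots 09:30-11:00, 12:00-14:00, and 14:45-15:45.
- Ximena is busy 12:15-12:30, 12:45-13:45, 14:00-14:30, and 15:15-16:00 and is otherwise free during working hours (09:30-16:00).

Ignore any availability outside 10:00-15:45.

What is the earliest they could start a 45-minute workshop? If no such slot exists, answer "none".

10:00

Ximena free within 09:30–16:00: 09:30–12:15, 12:30–12:45, 13:45–14:00, 14:30–15:15.
Elena ∩ Carlos: 09:30–11:00, 14:45–15:00.
Elena ∩ Carlos ∩ Ximena: 09:30–11:00, 14:45–15:00.
Restricted to 10:00–15:45: 10:00–11:00, 14:45–15:00.
Windows ≥ 45 min: 10:00–11:00.
Earliest such window starts at 10:00.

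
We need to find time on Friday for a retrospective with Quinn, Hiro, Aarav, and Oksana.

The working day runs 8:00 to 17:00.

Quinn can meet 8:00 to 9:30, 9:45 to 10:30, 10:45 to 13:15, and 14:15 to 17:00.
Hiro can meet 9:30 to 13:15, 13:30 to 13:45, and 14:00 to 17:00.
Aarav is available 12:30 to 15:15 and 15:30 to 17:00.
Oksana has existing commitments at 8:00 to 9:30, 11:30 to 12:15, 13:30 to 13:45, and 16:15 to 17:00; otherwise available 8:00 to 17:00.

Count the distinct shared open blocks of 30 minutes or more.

Oksana free within 08:00–17:00: 09:30–11:30, 12:15–13:30, 13:45–16:15.
Quinn ∩ Hiro: 09:45–10:30, 10:45–13:15, 14:15–17:00.
Quinn ∩ Hiro ∩ Aarav: 12:30–13:15, 14:15–15:15, 15:30–17:00.
Quinn ∩ Hiro ∩ Aarav ∩ Oksana: 12:30–13:15, 14:15–15:15, 15:30–16:15.
Windows ≥ 30 min: 12:30–13:15, 14:15–15:15, 15:30–16:15.
That's 3 windows.

3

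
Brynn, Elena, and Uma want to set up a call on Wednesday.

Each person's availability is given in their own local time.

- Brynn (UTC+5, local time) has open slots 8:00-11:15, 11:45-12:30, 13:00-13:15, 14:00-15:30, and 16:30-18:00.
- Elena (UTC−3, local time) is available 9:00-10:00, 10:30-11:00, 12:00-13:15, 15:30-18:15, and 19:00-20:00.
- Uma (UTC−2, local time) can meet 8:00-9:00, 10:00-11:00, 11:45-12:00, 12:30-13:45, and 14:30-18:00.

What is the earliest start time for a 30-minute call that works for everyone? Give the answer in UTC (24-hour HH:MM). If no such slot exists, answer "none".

Brynn → UTC: 03:00–06:15, 06:45–07:30, 08:00–08:15, 09:00–10:30, 11:30–13:00.
Elena → UTC: 12:00–13:00, 13:30–14:00, 15:00–16:15, 18:30–21:15, 22:00–23:00.
Uma → UTC: 10:00–11:00, 12:00–13:00, 13:45–14:00, 14:30–15:45, 16:30–20:00.
Brynn ∩ Elena: 12:00–13:00.
Brynn ∩ Elena ∩ Uma: 12:00–13:00.
Windows ≥ 30 min: 12:00–13:00.
Earliest such window starts at 12:00.

12:00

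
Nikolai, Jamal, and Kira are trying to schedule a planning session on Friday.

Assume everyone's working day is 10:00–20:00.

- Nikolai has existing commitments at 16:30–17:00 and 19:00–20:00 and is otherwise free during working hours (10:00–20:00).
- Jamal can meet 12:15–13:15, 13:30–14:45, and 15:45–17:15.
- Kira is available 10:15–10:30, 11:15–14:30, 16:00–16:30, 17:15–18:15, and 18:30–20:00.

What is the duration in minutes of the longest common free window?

Nikolai free within 10:00–20:00: 10:00–16:30, 17:00–19:00.
Nikolai ∩ Jamal: 12:15–13:15, 13:30–14:45, 15:45–16:30, 17:00–17:15.
Nikolai ∩ Jamal ∩ Kira: 12:15–13:15, 13:30–14:30, 16:00–16:30.
Common window lengths: 60, 60, 30 min; longest is 60.

60 minutes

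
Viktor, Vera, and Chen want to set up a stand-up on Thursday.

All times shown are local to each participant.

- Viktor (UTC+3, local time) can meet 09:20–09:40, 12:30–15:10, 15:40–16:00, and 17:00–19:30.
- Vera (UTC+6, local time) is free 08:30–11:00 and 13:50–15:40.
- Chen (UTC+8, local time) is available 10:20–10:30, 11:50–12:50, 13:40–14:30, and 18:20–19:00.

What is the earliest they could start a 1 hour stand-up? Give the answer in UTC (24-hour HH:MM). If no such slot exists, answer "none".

Viktor → UTC: 06:20–06:40, 09:30–12:10, 12:40–13:00, 14:00–16:30.
Vera → UTC: 02:30–05:00, 07:50–09:40.
Chen → UTC: 02:20–02:30, 03:50–04:50, 05:40–06:30, 10:20–11:00.
Viktor ∩ Vera: 09:30–09:40.
Viktor ∩ Vera ∩ Chen: (none).
Windows ≥ 60 min: (none).

none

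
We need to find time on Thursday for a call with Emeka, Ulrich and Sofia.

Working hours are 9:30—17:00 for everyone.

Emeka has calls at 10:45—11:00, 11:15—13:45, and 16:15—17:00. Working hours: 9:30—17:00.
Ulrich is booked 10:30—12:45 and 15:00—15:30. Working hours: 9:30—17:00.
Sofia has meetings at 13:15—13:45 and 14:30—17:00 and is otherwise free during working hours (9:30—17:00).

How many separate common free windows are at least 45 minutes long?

2

Emeka free within 09:30–17:00: 09:30–10:45, 11:00–11:15, 13:45–16:15.
Ulrich free within 09:30–17:00: 09:30–10:30, 12:45–15:00, 15:30–17:00.
Sofia free within 09:30–17:00: 09:30–13:15, 13:45–14:30.
Emeka ∩ Ulrich: 09:30–10:30, 13:45–15:00, 15:30–16:15.
Emeka ∩ Ulrich ∩ Sofia: 09:30–10:30, 13:45–14:30.
Windows ≥ 45 min: 09:30–10:30, 13:45–14:30.
That's 2 windows.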